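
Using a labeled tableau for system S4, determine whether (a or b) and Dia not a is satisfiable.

Satisfiable (open branch found)

1. (a or b) and Dia not a, 0
2. a or b, 0   [and-rule on 1]
3. Dia not a, 0   [and-rule on 1]
4. b, 0   [or-rule on 2 (branches; this branch)]
5. not a, 1   [Dia-rule on 3: fresh world 1, 0R1]
Accessibility: 0R0, 0R1, 1R1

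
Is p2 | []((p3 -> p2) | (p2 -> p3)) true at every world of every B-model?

Yes, valid

Tableau for the negation ~(p2 | []((p3 -> p2) | (p2 -> p3))):
1. ~(p2 | []((p3 -> p2) | (p2 -> p3))), u
2. ~p2, u
3. ~[]((p3 -> p2) | (p2 -> p3)), u
4. ~((p3 -> p2) | (p2 -> p3)), v
5. ~(p3 -> p2), v
6. ~(p2 -> p3), v
7. p3, v
8. ~p2, v
9. p2, v
10. ~p3, v
Accessibility: uRu, uRv, vRu, vRv
Branch closes: p2 and ~p2 both at v.
Every branch of the negation's tableau closes; the branch above is one of them.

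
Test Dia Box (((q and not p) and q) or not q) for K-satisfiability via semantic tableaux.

Satisfiable

1. Dia Box (((q and not p) and q) or not q), 0
2. Box (((q and not p) and q) or not q), 1
Accessibility: 0R1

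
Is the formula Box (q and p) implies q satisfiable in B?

Yes, satisfiable

1. Box (q and p) implies q, w0
2. q, w0
Accessibility: w0Rw0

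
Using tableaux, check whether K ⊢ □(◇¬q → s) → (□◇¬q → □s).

Tableau for the negation ¬(□(◇¬q → s) → (□◇¬q → □s)):
1. ¬(□(◇¬q → s) → (□◇¬q → □s)), w0
2. □(◇¬q → s), w0
3. ¬(□◇¬q → □s), w0
4. □◇¬q, w0
5. ¬□s, w0
6. ¬s, w1
7. ◇¬q → s, w1
8. ◇¬q, w1
9. ¬◇¬q, w1
10. ¬q, w2
11. q, w2
Accessibility: w0Rw1, w1Rw2
Branch closes: q and ¬q both at w2.
All branches of the negation close; one closing branch shown above.

Valid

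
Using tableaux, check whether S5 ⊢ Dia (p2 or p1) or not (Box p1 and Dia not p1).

Valid

Tableau for the negation not (Dia (p2 or p1) or not (Box p1 and Dia not p1)):
1. not (Dia (p2 or p1) or not (Box p1 and Dia not p1)), 0
2. not Dia (p2 or p1), 0
3. Box p1 and Dia not p1, 0
4. Box p1, 0
5. Dia not p1, 0
6. not (p2 or p1), 0
7. not p2, 0
8. not p1, 0
9. p1, 0
Accessibility: 0R0
Branch closes: p1 and not p1 both at 0.
All branches of the negation close; one closing branch shown above.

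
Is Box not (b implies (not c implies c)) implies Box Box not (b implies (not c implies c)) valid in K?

Not valid

Tableau for the negation not (Box not (b implies (not c implies c)) implies Box Box not (b implies (not c implies c))):
1. not (Box not (b implies (not c implies c)) implies Box Box not (b implies (not c implies c))), w0
2. Box not (b implies (not c implies c)), w0   [neg-implies-rule on 1]
3. not Box Box not (b implies (not c implies c)), w0   [neg-implies-rule on 1]
4. not Box not (b implies (not c implies c)), w1   [neg-Box-rule on 3: fresh world w1, w0Rw1]
5. not (b implies (not c implies c)), w1   [Box-rule on 2 via w0Rw1]
6. b, w1   [neg-implies-rule on 5]
7. not (not c implies c), w1   [neg-implies-rule on 5]
8. not c, w1   [neg-implies-rule on 7]
9. b implies (not c implies c), w2   [neg-Box-rule on 4: fresh world w2, w1Rw2]
10. not c implies c, w2   [implies-rule on 9 (branches; this branch)]
11. c, w2   [implies-rule on 10 (branches; this branch)]
Accessibility: w0Rw1, w1Rw2
The negation has an open branch (countermodel exists).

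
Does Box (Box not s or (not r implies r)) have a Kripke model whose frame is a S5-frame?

Satisfiable (open branch found)

1. Box (Box not s or (not r implies r)), w0
2. Box not s or (not r implies r), w0
3. not r implies r, w0
4. r, w0
Accessibility: w0Rw0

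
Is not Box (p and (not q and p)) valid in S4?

Invalid (countermodel exists)

Tableau for the negation Box (p and (not q and p)):
1. Box (p and (not q and p)), w0
2. p and (not q and p), w0   [Box-rule on 1 via w0Rw0]
3. p, w0   [and-rule on 2]
4. not q and p, w0   [and-rule on 2]
5. not q, w0   [and-rule on 4]
Accessibility: w0Rw0
The negation has an open branch (countermodel exists).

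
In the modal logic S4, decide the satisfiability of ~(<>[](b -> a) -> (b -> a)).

1. ~(<>[](b -> a) -> (b -> a)), w0
2. <>[](b -> a), w0
3. ~(b -> a), w0
4. b, w0
5. ~a, w0
6. [](b -> a), w1
7. b -> a, w1
8. a, w1
Accessibility: w0Rw0, w0Rw1, w1Rw1

Satisfiable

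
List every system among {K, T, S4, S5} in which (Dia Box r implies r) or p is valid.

S5

S4-tableau for the negation not ((Dia Box r implies r) or p):
1. not ((Dia Box r implies r) or p), w0
2. not (Dia Box r implies r), w0
3. not p, w0
4. Dia Box r, w0
5. not r, w0
6. Box r, w1
7. r, w1
Accessibility: w0Rw0, w0Rw1, w1Rw1
Complete open branch: countermodel on an S4-frame, so not valid in S4, nor in K, T (the same frame is also a K-frame and a T-frame).
S5-tableau for the negation not ((Dia Box r implies r) or p):
1. not ((Dia Box r implies r) or p), w0
2. not (Dia Box r implies r), w0
3. not p, w0
4. Dia Box r, w0
5. not r, w0
6. Box r, w1
7. r, w0
Accessibility: w0Rw0, w0Rw1, w1Rw0, w1Rw1
Branch closes: r and not r both at w0.
Every branch closes (one shown): valid in S5.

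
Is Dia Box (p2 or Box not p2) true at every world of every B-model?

Tableau for the negation not Dia Box (p2 or Box not p2):
1. not Dia Box (p2 or Box not p2), u
2. not Box (p2 or Box not p2), u   [neg-Dia-rule on 1 via uRu]
3. not (p2 or Box not p2), v   [neg-Box-rule on 2: fresh world v, uRv]
4. not p2, v   [neg-or-rule on 3]
5. not Box not p2, v   [neg-or-rule on 3]
6. not Box (p2 or Box not p2), v   [neg-Dia-rule on 1 via uRv]
7. p2, w   [neg-Box-rule on 5: fresh world w, vRw]
8. not (p2 or Box not p2), x   [neg-Box-rule on 6: fresh world x, vRx]
9. not p2, x   [neg-or-rule on 8]
10. not Box not p2, x   [neg-or-rule on 8]
11. p2, y   [neg-Box-rule on 10: fresh world y, xRy]
Accessibility: uRu, uRv, vRu, vRv, vRw, vRx, wRv, wRw, xRv, xRx, xRy, yRx, yRy
The negation has an open branch (countermodel exists).

Not valid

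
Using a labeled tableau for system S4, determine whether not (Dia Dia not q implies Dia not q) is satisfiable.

1. not (Dia Dia not q implies Dia not q), u
2. Dia Dia not q, u   [neg-implies-rule on 1]
3. not Dia not q, u   [neg-implies-rule on 1]
4. q, u   [neg-Dia-rule on 3 via uRu]
5. Dia not q, v   [Dia-rule on 2: fresh world v, uRv]
6. q, v   [neg-Dia-rule on 3 via uRv]
7. not q, w   [Dia-rule on 5: fresh world w, vRw]
8. q, w   [neg-Dia-rule on 3 via uRw]
Accessibility: uRu, uRv, uRw, vRv, vRw, wRw
Branch closes: q and not q both at w.
(One branch shown.) All branches close.

No, unsatisfiable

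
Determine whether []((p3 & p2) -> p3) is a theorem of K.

Tableau for the negation ~[]((p3 & p2) -> p3):
1. ~[]((p3 & p2) -> p3), w0
2. ~((p3 & p2) -> p3), w1
3. p3 & p2, w1
4. ~p3, w1
5. p3, w1
6. p2, w1
Accessibility: w0Rw1
Branch closes: p3 and ~p3 both at w1.
All branches of the negation close; one closing branch shown above.

Yes, valid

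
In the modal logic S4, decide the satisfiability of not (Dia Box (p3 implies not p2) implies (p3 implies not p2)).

1. not (Dia Box (p3 implies not p2) implies (p3 implies not p2)), w0
2. Dia Box (p3 implies not p2), w0
3. not (p3 implies not p2), w0
4. p3, w0
5. p2, w0
6. Box (p3 implies not p2), w1
7. p3 implies not p2, w1
8. not p2, w1
Accessibility: w0Rw0, w0Rw1, w1Rw1

Satisfiable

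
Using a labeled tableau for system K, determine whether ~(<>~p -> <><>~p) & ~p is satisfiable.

1. ~(<>~p -> <><>~p) & ~p, w0
2. ~(<>~p -> <><>~p), w0
3. ~p, w0
4. <>~p, w0
5. ~<><>~p, w0
6. ~p, w1
7. ~<>~p, w1
Accessibility: w0Rw1

Yes, satisfiable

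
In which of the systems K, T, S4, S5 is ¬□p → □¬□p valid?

S5

S5-tableau for the negation ¬(¬□p → □¬□p):
1. ¬(¬□p → □¬□p), w0
2. ¬□p, w0
3. ¬□¬□p, w0
4. ¬p, w1
5. □p, w2
6. p, w0
7. p, w1
Accessibility: w0Rw0, w0Rw1, w0Rw2, w1Rw0, w1Rw1, w1Rw2, w2Rw0, w2Rw1, w2Rw2
Branch closes: p and ¬p both at w1.
Every branch closes (one shown): valid in S5.
S4-tableau for the negation ¬(¬□p → □¬□p):
1. ¬(¬□p → □¬□p), w0
2. ¬□p, w0
3. ¬□¬□p, w0
4. ¬p, w1
5. □p, w2
6. p, w2
Accessibility: w0Rw0, w0Rw1, w0Rw2, w1Rw1, w2Rw2
Complete open branch: countermodel on an S4-frame, so not valid in S4, nor in K, T (the same frame is also a K-frame and a T-frame).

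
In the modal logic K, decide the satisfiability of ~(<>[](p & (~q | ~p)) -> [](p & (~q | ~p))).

1. ~(<>[](p & (~q | ~p)) -> [](p & (~q | ~p))), u
2. <>[](p & (~q | ~p)), u
3. ~[](p & (~q | ~p)), u
4. [](p & (~q | ~p)), v
5. ~(p & (~q | ~p)), w
6. ~(~q | ~p), w
7. q, w
8. p, w
Accessibility: uRv, uRw

Yes, satisfiable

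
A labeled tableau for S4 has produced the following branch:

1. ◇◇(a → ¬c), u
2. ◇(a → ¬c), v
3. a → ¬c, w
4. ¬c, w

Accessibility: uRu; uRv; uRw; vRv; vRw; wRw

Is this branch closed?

No, open

No world carries both an atom and its negation.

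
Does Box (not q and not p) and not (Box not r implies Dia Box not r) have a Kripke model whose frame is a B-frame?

No, unsatisfiable

1. Box (not q and not p) and not (Box not r implies Dia Box not r), u
2. Box (not q and not p), u
3. not (Box not r implies Dia Box not r), u
4. Box not r, u
5. not Dia Box not r, u
6. not q and not p, u
7. not q, u
8. not p, u
9. not r, u
10. not Box not r, u
11. r, v
12. not q and not p, v
13. not q, v
14. not p, v
15. not r, v
Accessibility: uRu, uRv, vRu, vRv
Branch closes: r and not r both at v.
Every branch closes; the branch above is one of them.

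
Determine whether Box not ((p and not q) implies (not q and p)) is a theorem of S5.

Not valid

Tableau for the negation not Box not ((p and not q) implies (not q and p)):
1. not Box not ((p and not q) implies (not q and p)), 0
2. (p and not q) implies (not q and p), 1
3. not q and p, 1
4. not q, 1
5. p, 1
Accessibility: 0R0, 0R1, 1R0, 1R1
The negation has an open branch (countermodel exists).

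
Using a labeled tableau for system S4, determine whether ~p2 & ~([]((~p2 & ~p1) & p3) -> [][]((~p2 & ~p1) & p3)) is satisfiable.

Unsatisfiable (every branch closes)

1. ~p2 & ~([]((~p2 & ~p1) & p3) -> [][]((~p2 & ~p1) & p3)), u
2. ~p2, u
3. ~([]((~p2 & ~p1) & p3) -> [][]((~p2 & ~p1) & p3)), u
4. []((~p2 & ~p1) & p3), u
5. ~[][]((~p2 & ~p1) & p3), u
6. (~p2 & ~p1) & p3, u
7. ~p2 & ~p1, u
8. p3, u
9. ~p1, u
10. ~[]((~p2 & ~p1) & p3), v
11. (~p2 & ~p1) & p3, v
12. ~p2 & ~p1, v
13. p3, v
14. ~p2, v
15. ~p1, v
16. ~((~p2 & ~p1) & p3), w
17. (~p2 & ~p1) & p3, w
18. ~p2 & ~p1, w
19. p3, w
20. ~p2, w
21. ~p1, w
22. ~(~p2 & ~p1), w
23. p1, w
Accessibility: uRu, uRv, uRw, vRv, vRw, wRw
Branch closes: p1 and ~p1 both at w.
Every branch closes; the branch above is one of them.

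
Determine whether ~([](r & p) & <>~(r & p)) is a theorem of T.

Tableau for the negation [](r & p) & <>~(r & p):
1. [](r & p) & <>~(r & p), u
2. [](r & p), u   [&-rule on 1]
3. <>~(r & p), u   [&-rule on 1]
4. r & p, u   [[]-rule on 2 via uRu]
5. r, u   [&-rule on 4]
6. p, u   [&-rule on 4]
7. ~(r & p), v   [<>-rule on 3: fresh world v, uRv]
8. r & p, v   [[]-rule on 2 via uRv]
9. r, v   [&-rule on 8]
10. p, v   [&-rule on 8]
11. ~p, v   [~&-rule on 7 (branches; this branch)]
Accessibility: uRu, uRv, vRv
Branch closes: p and ~p both at v.
Every branch of the negation's tableau closes; the branch above is one of them.

Valid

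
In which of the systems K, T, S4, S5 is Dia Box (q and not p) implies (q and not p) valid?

S5

S4-tableau for the negation not (Dia Box (q and not p) implies (q and not p)):
1. not (Dia Box (q and not p) implies (q and not p)), u
2. Dia Box (q and not p), u
3. not (q and not p), u
4. p, u
5. Box (q and not p), v
6. q and not p, v
7. q, v
8. not p, v
Accessibility: uRu, uRv, vRv
Complete open branch: countermodel on an S4-frame, so not valid in S4, nor in K, T (the same frame is also a K-frame and a T-frame).
S5-tableau for the negation not (Dia Box (q and not p) implies (q and not p)):
1. not (Dia Box (q and not p) implies (q and not p)), u
2. Dia Box (q and not p), u
3. not (q and not p), u
4. p, u
5. Box (q and not p), v
6. q and not p, u
7. q, u
8. not p, u
Accessibility: uRu, uRv, vRu, vRv
Branch closes: p and not p both at u.
Every branch closes (one shown): valid in S5.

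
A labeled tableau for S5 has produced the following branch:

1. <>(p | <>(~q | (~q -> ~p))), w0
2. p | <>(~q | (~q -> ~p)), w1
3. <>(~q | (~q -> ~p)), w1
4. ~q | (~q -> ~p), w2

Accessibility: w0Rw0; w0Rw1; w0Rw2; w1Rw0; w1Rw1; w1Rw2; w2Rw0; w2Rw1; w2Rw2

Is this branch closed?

No atom appears with both signs at the same world.

Not closed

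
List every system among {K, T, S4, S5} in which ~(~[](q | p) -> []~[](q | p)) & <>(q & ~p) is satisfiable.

S4-tableau for the formula:
1. ~(~[](q | p) -> []~[](q | p)) & <>(q & ~p), w0
2. ~(~[](q | p) -> []~[](q | p)), w0
3. <>(q & ~p), w0
4. ~[](q | p), w0
5. ~[]~[](q | p), w0
6. q & ~p, w1
7. q, w1
8. ~p, w1
9. ~(q | p), w2
10. ~q, w2
11. ~p, w2
12. [](q | p), w3
13. q | p, w3
14. p, w3
Accessibility: w0Rw0, w0Rw1, w0Rw2, w0Rw3, w1Rw1, w2Rw2, w3Rw3
Complete open branch: satisfiable in S4, hence also in K, T (this S4-model is also a K-model and a T-model).
S5-tableau for the formula:
1. ~(~[](q | p) -> []~[](q | p)) & <>(q & ~p), w0
2. ~(~[](q | p) -> []~[](q | p)), w0
3. <>(q & ~p), w0
4. ~[](q | p), w0
5. ~[]~[](q | p), w0
6. q & ~p, w1
7. q, w1
8. ~p, w1
9. ~(q | p), w2
10. ~q, w2
11. ~p, w2
12. [](q | p), w3
13. q | p, w0
14. q | p, w1
15. q | p, w2
16. q | p, w3
17. p, w0
18. p, w2
Accessibility: w0Rw0, w0Rw1, w0Rw2, w0Rw3, w1Rw0, w1Rw1, w1Rw2, w1Rw3, w2Rw0, w2Rw1, w2Rw2, w2Rw3, w3Rw0, w3Rw1, w3Rw2, w3Rw3
Branch closes: p and ~p both at w2.
Every branch closes (one shown): unsatisfiable in S5.

K, T, S4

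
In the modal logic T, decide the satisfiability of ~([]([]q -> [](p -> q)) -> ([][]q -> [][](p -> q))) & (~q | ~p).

No, unsatisfiable

1. ~([]([]q -> [](p -> q)) -> ([][]q -> [][](p -> q))) & (~q | ~p), u
2. ~([]([]q -> [](p -> q)) -> ([][]q -> [][](p -> q))), u
3. ~q | ~p, u
4. []([]q -> [](p -> q)), u
5. ~([][]q -> [][](p -> q)), u
6. [][]q, u
7. ~[][](p -> q), u
8. []q -> [](p -> q), u
9. []q, u
10. q, u
11. ~p, u
12. [](p -> q), u
13. p -> q, u
14. ~[](p -> q), v
15. []q -> [](p -> q), v
16. []q, v
17. q, v
18. p -> q, v
19. [](p -> q), v
20. ~(p -> q), w
21. p, w
22. ~q, w
23. q, w
Accessibility: uRu, uRv, vRv, vRw, wRw
Branch closes: q and ~q both at w.
(One branch shown.) All branches close.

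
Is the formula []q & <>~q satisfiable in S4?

1. []q & <>~q, u
2. []q, u
3. <>~q, u
4. q, u
5. ~q, v
6. q, v
Accessibility: uRu, uRv, vRv
Branch closes: q and ~q both at v.
Every branch closes; the branch above is one of them.

No, unsatisfiable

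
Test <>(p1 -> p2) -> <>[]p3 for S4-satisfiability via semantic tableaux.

Yes, satisfiable

1. <>(p1 -> p2) -> <>[]p3, u
2. <>[]p3, u
3. []p3, v
4. p3, v
Accessibility: uRu, uRv, vRv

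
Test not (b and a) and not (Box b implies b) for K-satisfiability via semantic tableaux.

Satisfiable (open branch found)

1. not (b and a) and not (Box b implies b), w0
2. not (b and a), w0
3. not (Box b implies b), w0
4. Box b, w0
5. not b, w0
6. not a, w0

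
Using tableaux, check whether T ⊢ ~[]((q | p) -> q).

Invalid (countermodel exists)

Tableau for the negation []((q | p) -> q):
1. []((q | p) -> q), w0
2. (q | p) -> q, w0
3. q, w0
Accessibility: w0Rw0
The negation has an open branch (countermodel exists).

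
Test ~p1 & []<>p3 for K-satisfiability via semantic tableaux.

1. ~p1 & []<>p3, u
2. ~p1, u   [&-rule on 1]
3. []<>p3, u   [&-rule on 1]

Satisfiable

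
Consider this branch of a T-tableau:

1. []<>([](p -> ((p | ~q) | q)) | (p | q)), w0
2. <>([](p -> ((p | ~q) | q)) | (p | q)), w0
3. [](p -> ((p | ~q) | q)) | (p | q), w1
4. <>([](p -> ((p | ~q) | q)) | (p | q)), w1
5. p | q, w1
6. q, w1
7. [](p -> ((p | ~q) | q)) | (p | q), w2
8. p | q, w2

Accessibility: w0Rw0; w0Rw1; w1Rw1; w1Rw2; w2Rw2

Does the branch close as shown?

No world carries both an atom and its negation.

Not closed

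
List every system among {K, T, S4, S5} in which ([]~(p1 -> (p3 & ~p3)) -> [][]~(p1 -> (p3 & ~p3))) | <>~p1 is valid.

T-tableau for the negation ~(([]~(p1 -> (p3 & ~p3)) -> [][]~(p1 -> (p3 & ~p3))) | <>~p1):
1. ~(([]~(p1 -> (p3 & ~p3)) -> [][]~(p1 -> (p3 & ~p3))) | <>~p1), w0
2. ~([]~(p1 -> (p3 & ~p3)) -> [][]~(p1 -> (p3 & ~p3))), w0
3. ~<>~p1, w0
4. []~(p1 -> (p3 & ~p3)), w0
5. ~[][]~(p1 -> (p3 & ~p3)), w0
6. p1, w0
7. ~(p1 -> (p3 & ~p3)), w0
8. ~(p3 & ~p3), w0
9. p3, w0
10. ~[]~(p1 -> (p3 & ~p3)), w1
11. p1, w1
12. ~(p1 -> (p3 & ~p3)), w1
13. ~(p3 & ~p3), w1
14. p3, w1
15. p1 -> (p3 & ~p3), w2
16. ~p1, w2
Accessibility: w0Rw0, w0Rw1, w1Rw1, w1Rw2, w2Rw2
Complete open branch: countermodel on a T-frame, so not valid in T, nor in K (the same frame is also a K-frame).
S4-tableau for the negation ~(([]~(p1 -> (p3 & ~p3)) -> [][]~(p1 -> (p3 & ~p3))) | <>~p1):
1. ~(([]~(p1 -> (p3 & ~p3)) -> [][]~(p1 -> (p3 & ~p3))) | <>~p1), w0
2. ~([]~(p1 -> (p3 & ~p3)) -> [][]~(p1 -> (p3 & ~p3))), w0
3. ~<>~p1, w0
4. []~(p1 -> (p3 & ~p3)), w0
5. ~[][]~(p1 -> (p3 & ~p3)), w0
6. p1, w0
7. ~(p1 -> (p3 & ~p3)), w0
8. ~(p3 & ~p3), w0
9. p3, w0
10. ~[]~(p1 -> (p3 & ~p3)), w1
11. p1, w1
12. ~(p1 -> (p3 & ~p3)), w1
13. ~(p3 & ~p3), w1
14. p3, w1
15. p1 -> (p3 & ~p3), w2
16. p1, w2
17. ~(p1 -> (p3 & ~p3)), w2
18. ~(p3 & ~p3), w2
19. p3 & ~p3, w2
20. p3, w2
21. ~p3, w2
Accessibility: w0Rw0, w0Rw1, w0Rw2, w1Rw1, w1Rw2, w2Rw2
Branch closes: p3 and ~p3 both at w2.
Every branch closes (one shown): valid in S4, hence also in S5 (every theorem of S4 is a theorem of S5).

S4, S5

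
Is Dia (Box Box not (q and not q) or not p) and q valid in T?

No, not valid

Tableau for the negation not (Dia (Box Box not (q and not q) or not p) and q):
1. not (Dia (Box Box not (q and not q) or not p) and q), 0
2. not q, 0   [neg-and-rule on 1 (branches; this branch)]
Accessibility: 0R0
The negation has an open branch (countermodel exists).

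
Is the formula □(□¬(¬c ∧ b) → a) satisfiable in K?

1. □(□¬(¬c ∧ b) → a), u

Satisfiable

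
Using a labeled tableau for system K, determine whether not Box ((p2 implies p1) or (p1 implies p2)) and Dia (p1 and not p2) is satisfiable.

No, unsatisfiable

1. not Box ((p2 implies p1) or (p1 implies p2)) and Dia (p1 and not p2), w0
2. not Box ((p2 implies p1) or (p1 implies p2)), w0   [and-rule on 1]
3. Dia (p1 and not p2), w0   [and-rule on 1]
4. not ((p2 implies p1) or (p1 implies p2)), w1   [neg-Box-rule on 2: fresh world w1, w0Rw1]
5. not (p2 implies p1), w1   [neg-or-rule on 4]
6. not (p1 implies p2), w1   [neg-or-rule on 4]
7. p2, w1   [neg-implies-rule on 5]
8. not p1, w1   [neg-implies-rule on 5]
9. p1, w1   [neg-implies-rule on 6]
10. not p2, w1   [neg-implies-rule on 6]
Accessibility: w0Rw1
Branch closes: p1 and not p1 both at w1.
Every branch closes; the branch above is one of them.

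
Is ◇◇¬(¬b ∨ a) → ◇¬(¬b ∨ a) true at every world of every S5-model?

Yes, valid

Tableau for the negation ¬(◇◇¬(¬b ∨ a) → ◇¬(¬b ∨ a)):
1. ¬(◇◇¬(¬b ∨ a) → ◇¬(¬b ∨ a)), 0
2. ◇◇¬(¬b ∨ a), 0   [¬→-rule on 1]
3. ¬◇¬(¬b ∨ a), 0   [¬→-rule on 1]
4. ¬b ∨ a, 0   [¬◇-rule on 3 via 0R0]
5. a, 0   [∨-rule on 4 (branches; this branch)]
6. ◇¬(¬b ∨ a), 1   [◇-rule on 2: fresh world 1, 0R1]
7. ¬b ∨ a, 1   [¬◇-rule on 3 via 0R1]
8. a, 1   [∨-rule on 7 (branches; this branch)]
9. ¬(¬b ∨ a), 2   [◇-rule on 6: fresh world 2, 1R2]
10. b, 2   [¬∨-rule on 9]
11. ¬a, 2   [¬∨-rule on 9]
12. ¬b ∨ a, 2   [¬◇-rule on 3 via 0R2]
13. a, 2   [∨-rule on 12 (branches; this branch)]
Accessibility: 0R0, 0R1, 0R2, 1R0, 1R1, 1R2, 2R0, 2R1, 2R2
Branch closes: a and ¬a both at 2.
Every branch of the negation's tableau closes; the branch above is one of them.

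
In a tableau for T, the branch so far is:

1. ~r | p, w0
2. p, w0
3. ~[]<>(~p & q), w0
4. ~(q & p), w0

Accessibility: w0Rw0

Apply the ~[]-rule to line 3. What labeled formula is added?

a fresh world w1 with w0Rw1, and ~<>(~p & q) at w1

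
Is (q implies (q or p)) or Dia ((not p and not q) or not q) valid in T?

Valid

Tableau for the negation not ((q implies (q or p)) or Dia ((not p and not q) or not q)):
1. not ((q implies (q or p)) or Dia ((not p and not q) or not q)), 0
2. not (q implies (q or p)), 0
3. not Dia ((not p and not q) or not q), 0
4. q, 0
5. not (q or p), 0
6. not q, 0
7. not p, 0
Accessibility: 0R0
Branch closes: q and not q both at 0.
Every branch of the negation's tableau closes; the branch above is one of them.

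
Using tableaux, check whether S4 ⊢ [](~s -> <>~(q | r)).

Tableau for the negation ~[](~s -> <>~(q | r)):
1. ~[](~s -> <>~(q | r)), w0
2. ~(~s -> <>~(q | r)), w1
3. ~s, w1
4. ~<>~(q | r), w1
5. q | r, w1
6. r, w1
Accessibility: w0Rw0, w0Rw1, w1Rw1
The negation has an open branch (countermodel exists).

Invalid (countermodel exists)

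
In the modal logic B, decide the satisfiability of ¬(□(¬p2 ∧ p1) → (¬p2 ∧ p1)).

1. ¬(□(¬p2 ∧ p1) → (¬p2 ∧ p1)), u
2. □(¬p2 ∧ p1), u
3. ¬(¬p2 ∧ p1), u
4. ¬p2 ∧ p1, u
5. ¬p2, u
6. p1, u
7. ¬p1, u
Accessibility: uRu
Branch closes: p1 and ¬p1 both at u.
(One branch shown.) All branches close.

Unsatisfiable (every branch closes)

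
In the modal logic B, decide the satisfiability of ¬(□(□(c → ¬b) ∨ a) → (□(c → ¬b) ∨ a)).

Unsatisfiable (every branch closes)

1. ¬(□(□(c → ¬b) ∨ a) → (□(c → ¬b) ∨ a)), 0
2. □(□(c → ¬b) ∨ a), 0
3. ¬(□(c → ¬b) ∨ a), 0
4. ¬□(c → ¬b), 0
5. ¬a, 0
6. □(c → ¬b) ∨ a, 0
7. □(c → ¬b), 0
8. c → ¬b, 0
9. ¬b, 0
10. ¬(c → ¬b), 1
11. c, 1
12. b, 1
13. □(c → ¬b) ∨ a, 1
14. c → ¬b, 1
15. a, 1
16. ¬b, 1
Accessibility: 0R0, 0R1, 1R0, 1R1
Branch closes: b and ¬b both at 1.
(One branch shown.) All branches close.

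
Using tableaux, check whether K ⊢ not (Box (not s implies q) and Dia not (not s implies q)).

Valid

Tableau for the negation Box (not s implies q) and Dia not (not s implies q):
1. Box (not s implies q) and Dia not (not s implies q), 0
2. Box (not s implies q), 0   [and-rule on 1]
3. Dia not (not s implies q), 0   [and-rule on 1]
4. not (not s implies q), 1   [Dia-rule on 3: fresh world 1, 0R1]
5. not s, 1   [neg-implies-rule on 4]
6. not q, 1   [neg-implies-rule on 4]
7. not s implies q, 1   [Box-rule on 2 via 0R1]
8. q, 1   [implies-rule on 7 (branches; this branch)]
Accessibility: 0R1
Branch closes: q and not q both at 1.
Every branch of the negation's tableau closes; the branch above is one of them.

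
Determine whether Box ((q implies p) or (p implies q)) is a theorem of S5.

Yes, valid

Tableau for the negation not Box ((q implies p) or (p implies q)):
1. not Box ((q implies p) or (p implies q)), w0
2. not ((q implies p) or (p implies q)), w1
3. not (q implies p), w1
4. not (p implies q), w1
5. q, w1
6. not p, w1
7. p, w1
8. not q, w1
Accessibility: w0Rw0, w0Rw1, w1Rw0, w1Rw1
Branch closes: p and not p both at w1.
Every branch of the negation's tableau closes; the branch above is one of them.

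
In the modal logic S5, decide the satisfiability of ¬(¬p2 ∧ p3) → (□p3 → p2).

Satisfiable

1. ¬(¬p2 ∧ p3) → (□p3 → p2), 0
2. □p3 → p2, 0
3. p2, 0
Accessibility: 0R0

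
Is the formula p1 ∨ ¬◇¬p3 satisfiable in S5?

Satisfiable (open branch found)

1. p1 ∨ ¬◇¬p3, 0
2. ¬◇¬p3, 0   [∨-rule on 1 (branches; this branch)]
3. p3, 0   [¬◇-rule on 2 via 0R0]
Accessibility: 0R0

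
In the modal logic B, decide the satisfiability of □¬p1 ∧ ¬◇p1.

Satisfiable (open branch found)

1. □¬p1 ∧ ¬◇p1, w0
2. □¬p1, w0   [∧-rule on 1]
3. ¬◇p1, w0   [∧-rule on 1]
4. ¬p1, w0   [□-rule on 2 via w0Rw0]
Accessibility: w0Rw0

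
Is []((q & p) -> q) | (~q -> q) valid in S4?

Tableau for the negation ~([]((q & p) -> q) | (~q -> q)):
1. ~([]((q & p) -> q) | (~q -> q)), u
2. ~[]((q & p) -> q), u   [~|-rule on 1]
3. ~(~q -> q), u   [~|-rule on 1]
4. ~q, u   [~->-rule on 3]
5. ~((q & p) -> q), v   [~[]-rule on 2: fresh world v, uRv]
6. q & p, v   [~->-rule on 5]
7. ~q, v   [~->-rule on 5]
8. q, v   [&-rule on 6]
9. p, v   [&-rule on 6]
Accessibility: uRu, uRv, vRv
Branch closes: q and ~q both at v.
Every branch of the negation's tableau closes; the branch above is one of them.

Yes, valid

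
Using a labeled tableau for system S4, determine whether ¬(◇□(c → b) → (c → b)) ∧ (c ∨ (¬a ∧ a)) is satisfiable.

1. ¬(◇□(c → b) → (c → b)) ∧ (c ∨ (¬a ∧ a)), 0
2. ¬(◇□(c → b) → (c → b)), 0
3. c ∨ (¬a ∧ a), 0
4. ◇□(c → b), 0
5. ¬(c → b), 0
6. c, 0
7. ¬b, 0
8. □(c → b), 1
9. c → b, 1
10. b, 1
Accessibility: 0R0, 0R1, 1R1

Satisfiable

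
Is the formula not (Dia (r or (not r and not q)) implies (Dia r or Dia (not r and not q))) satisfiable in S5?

Unsatisfiable (every branch closes)

1. not (Dia (r or (not r and not q)) implies (Dia r or Dia (not r and not q))), w0
2. Dia (r or (not r and not q)), w0
3. not (Dia r or Dia (not r and not q)), w0
4. not Dia r, w0
5. not Dia (not r and not q), w0
6. not r, w0
7. not (not r and not q), w0
8. q, w0
9. r or (not r and not q), w1
10. not r, w1
11. not (not r and not q), w1
12. not r and not q, w1
13. not q, w1
14. q, w1
Accessibility: w0Rw0, w0Rw1, w1Rw0, w1Rw1
Branch closes: q and not q both at w1.
(One branch shown.) All branches close.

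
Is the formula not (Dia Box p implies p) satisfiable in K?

1. not (Dia Box p implies p), 0
2. Dia Box p, 0
3. not p, 0
4. Box p, 1
Accessibility: 0R1

Yes, satisfiable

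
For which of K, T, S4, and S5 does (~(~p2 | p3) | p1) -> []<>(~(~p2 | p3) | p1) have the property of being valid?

S5-tableau for the negation ~((~(~p2 | p3) | p1) -> []<>(~(~p2 | p3) | p1)):
1. ~((~(~p2 | p3) | p1) -> []<>(~(~p2 | p3) | p1)), w0
2. ~(~p2 | p3) | p1, w0
3. ~[]<>(~(~p2 | p3) | p1), w0
4. ~(~p2 | p3), w0
5. p2, w0
6. ~p3, w0
7. ~<>(~(~p2 | p3) | p1), w1
8. ~(~(~p2 | p3) | p1), w0
9. ~p2 | p3, w0
10. ~p1, w0
11. ~(~(~p2 | p3) | p1), w1
12. ~p2 | p3, w1
13. ~p1, w1
14. p3, w0
Accessibility: w0Rw0, w0Rw1, w1Rw0, w1Rw1
Branch closes: p3 and ~p3 both at w0.
Every branch closes (one shown): valid in S5.
S4-tableau for the negation ~((~(~p2 | p3) | p1) -> []<>(~(~p2 | p3) | p1)):
1. ~((~(~p2 | p3) | p1) -> []<>(~(~p2 | p3) | p1)), w0
2. ~(~p2 | p3) | p1, w0
3. ~[]<>(~(~p2 | p3) | p1), w0
4. p1, w0
5. ~<>(~(~p2 | p3) | p1), w1
6. ~(~(~p2 | p3) | p1), w1
7. ~p2 | p3, w1
8. ~p1, w1
9. p3, w1
Accessibility: w0Rw0, w0Rw1, w1Rw1
Complete open branch: countermodel on an S4-frame, so not valid in S4, nor in K, T (the same frame is also a K-frame and a T-frame).

S5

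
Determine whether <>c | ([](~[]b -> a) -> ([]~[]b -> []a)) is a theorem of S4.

Yes, valid

Tableau for the negation ~(<>c | ([](~[]b -> a) -> ([]~[]b -> []a))):
1. ~(<>c | ([](~[]b -> a) -> ([]~[]b -> []a))), w0
2. ~<>c, w0
3. ~([](~[]b -> a) -> ([]~[]b -> []a)), w0
4. [](~[]b -> a), w0
5. ~([]~[]b -> []a), w0
6. []~[]b, w0
7. ~[]a, w0
8. ~c, w0
9. ~[]b -> a, w0
10. ~[]b, w0
11. a, w0
12. ~a, w1
13. ~c, w1
14. ~[]b -> a, w1
15. ~[]b, w1
16. []b, w1
17. b, w1
18. ~b, w2
19. ~c, w2
20. ~[]b -> a, w2
21. ~[]b, w2
22. a, w2
23. ~b, w3
24. ~c, w3
25. ~[]b -> a, w3
26. ~[]b, w3
27. b, w3
Accessibility: w0Rw0, w0Rw1, w0Rw2, w0Rw3, w1Rw1, w1Rw3, w2Rw2, w3Rw3
Branch closes: b and ~b both at w3.
Every branch of the negation's tableau closes; the branch above is one of them.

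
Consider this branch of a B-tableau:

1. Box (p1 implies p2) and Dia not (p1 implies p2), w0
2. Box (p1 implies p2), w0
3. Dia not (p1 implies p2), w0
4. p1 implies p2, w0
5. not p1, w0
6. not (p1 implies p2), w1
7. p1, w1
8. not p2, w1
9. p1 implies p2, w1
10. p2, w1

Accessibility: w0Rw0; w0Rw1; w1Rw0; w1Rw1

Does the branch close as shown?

Both p2 and not p2 appear at w1.

Yes, closed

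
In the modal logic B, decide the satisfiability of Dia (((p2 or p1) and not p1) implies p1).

1. Dia (((p2 or p1) and not p1) implies p1), w0
2. ((p2 or p1) and not p1) implies p1, w1
3. p1, w1
Accessibility: w0Rw0, w0Rw1, w1Rw0, w1Rw1

Satisfiable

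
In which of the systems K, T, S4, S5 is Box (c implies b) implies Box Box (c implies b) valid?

S4, S5

T-tableau for the negation not (Box (c implies b) implies Box Box (c implies b)):
1. not (Box (c implies b) implies Box Box (c implies b)), w0
2. Box (c implies b), w0   [neg-implies-rule on 1]
3. not Box Box (c implies b), w0   [neg-implies-rule on 1]
4. c implies b, w0   [Box-rule on 2 via w0Rw0]
5. b, w0   [implies-rule on 4 (branches; this branch)]
6. not Box (c implies b), w1   [neg-Box-rule on 3: fresh world w1, w0Rw1]
7. c implies b, w1   [Box-rule on 2 via w0Rw1]
8. b, w1   [implies-rule on 7 (branches; this branch)]
9. not (c implies b), w2   [neg-Box-rule on 6: fresh world w2, w1Rw2]
10. c, w2   [neg-implies-rule on 9]
11. not b, w2   [neg-implies-rule on 9]
Accessibility: w0Rw0, w0Rw1, w1Rw1, w1Rw2, w2Rw2
Complete open branch: countermodel on a T-frame, so not valid in T, nor in K (the same frame is also a K-frame).
S4-tableau for the negation not (Box (c implies b) implies Box Box (c implies b)):
1. not (Box (c implies b) implies Box Box (c implies b)), w0
2. Box (c implies b), w0   [neg-implies-rule on 1]
3. not Box Box (c implies b), w0   [neg-implies-rule on 1]
4. c implies b, w0   [Box-rule on 2 via w0Rw0]
5. b, w0   [implies-rule on 4 (branches; this branch)]
6. not Box (c implies b), w1   [neg-Box-rule on 3: fresh world w1, w0Rw1]
7. c implies b, w1   [Box-rule on 2 via w0Rw1]
8. b, w1   [implies-rule on 7 (branches; this branch)]
9. not (c implies b), w2   [neg-Box-rule on 6: fresh world w2, w1Rw2]
10. c, w2   [neg-implies-rule on 9]
11. not b, w2   [neg-implies-rule on 9]
12. c implies b, w2   [Box-rule on 2 via w0Rw2]
13. b, w2   [implies-rule on 12 (branches; this branch)]
Accessibility: w0Rw0, w0Rw1, w0Rw2, w1Rw1, w1Rw2, w2Rw2
Branch closes: b and not b both at w2.
Every branch closes (one shown): valid in S4, hence also in S5 (every theorem of S4 is a theorem of S5).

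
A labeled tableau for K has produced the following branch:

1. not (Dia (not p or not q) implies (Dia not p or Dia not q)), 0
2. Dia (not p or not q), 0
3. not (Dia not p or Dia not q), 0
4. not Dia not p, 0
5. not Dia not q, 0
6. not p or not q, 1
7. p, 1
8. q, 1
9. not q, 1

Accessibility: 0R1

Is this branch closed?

Closed

Both q and not q appear at 1.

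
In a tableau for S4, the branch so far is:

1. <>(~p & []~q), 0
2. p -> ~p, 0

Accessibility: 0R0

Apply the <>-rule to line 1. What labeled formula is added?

a fresh world 1 with 0R1, and ~p & []~q at 1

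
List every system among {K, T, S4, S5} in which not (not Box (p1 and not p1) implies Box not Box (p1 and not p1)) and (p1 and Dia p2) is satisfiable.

K

T-tableau for the formula:
1. not (not Box (p1 and not p1) implies Box not Box (p1 and not p1)) and (p1 and Dia p2), w0
2. not (not Box (p1 and not p1) implies Box not Box (p1 and not p1)), w0   [and-rule on 1]
3. p1 and Dia p2, w0   [and-rule on 1]
4. not Box (p1 and not p1), w0   [neg-implies-rule on 2]
5. not Box not Box (p1 and not p1), w0   [neg-implies-rule on 2]
6. p1, w0   [and-rule on 3]
7. Dia p2, w0   [and-rule on 3]
8. not (p1 and not p1), w1   [neg-Box-rule on 4: fresh world w1, w0Rw1]
9. p1, w1   [neg-and-rule on 8 (branches; this branch)]
10. Box (p1 and not p1), w2   [neg-Box-rule on 5: fresh world w2, w0Rw2]
11. p1 and not p1, w2   [Box-rule on 10 via w2Rw2]
12. p1, w2   [and-rule on 11]
13. not p1, w2   [and-rule on 11]
Accessibility: w0Rw0, w0Rw1, w0Rw2, w1Rw1, w2Rw2
Branch closes: p1 and not p1 both at w2.
Every branch closes (one shown): unsatisfiable in T, hence also in S4, S5 (every S4/S5-frame is a T-frame).
K-tableau for the formula:
1. not (not Box (p1 and not p1) implies Box not Box (p1 and not p1)) and (p1 and Dia p2), w0
2. not (not Box (p1 and not p1) implies Box not Box (p1 and not p1)), w0   [and-rule on 1]
3. p1 and Dia p2, w0   [and-rule on 1]
4. not Box (p1 and not p1), w0   [neg-implies-rule on 2]
5. not Box not Box (p1 and not p1), w0   [neg-implies-rule on 2]
6. p1, w0   [and-rule on 3]
7. Dia p2, w0   [and-rule on 3]
8. not (p1 and not p1), w1   [neg-Box-rule on 4: fresh world w1, w0Rw1]
9. p1, w1   [neg-and-rule on 8 (branches; this branch)]
10. Box (p1 and not p1), w2   [neg-Box-rule on 5: fresh world w2, w0Rw2]
11. p2, w3   [Dia-rule on 7: fresh world w3, w0Rw3]
Accessibility: w0Rw1, w0Rw2, w0Rw3
Complete open branch: satisfiable in K.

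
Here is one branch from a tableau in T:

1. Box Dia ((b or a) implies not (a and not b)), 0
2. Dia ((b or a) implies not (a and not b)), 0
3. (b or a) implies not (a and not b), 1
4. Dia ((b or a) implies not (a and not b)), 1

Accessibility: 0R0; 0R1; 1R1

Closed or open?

Not closed

No world carries both an atom and its negation.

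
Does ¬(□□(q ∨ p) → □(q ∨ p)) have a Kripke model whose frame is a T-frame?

1. ¬(□□(q ∨ p) → □(q ∨ p)), 0
2. □□(q ∨ p), 0   [¬→-rule on 1]
3. ¬□(q ∨ p), 0   [¬→-rule on 1]
4. □(q ∨ p), 0   [□-rule on 2 via 0R0]
5. q ∨ p, 0   [□-rule on 4 via 0R0]
6. p, 0   [∨-rule on 5 (branches; this branch)]
7. ¬(q ∨ p), 1   [¬□-rule on 3: fresh world 1, 0R1]
8. ¬q, 1   [¬∨-rule on 7]
9. ¬p, 1   [¬∨-rule on 7]
10. □(q ∨ p), 1   [□-rule on 2 via 0R1]
11. q ∨ p, 1   [□-rule on 4 via 0R1]
12. p, 1   [∨-rule on 11 (branches; this branch)]
Accessibility: 0R0, 0R1, 1R1
Branch closes: p and ¬p both at 1.
All branches of the tableau close; one closing branch shown above.

Unsatisfiable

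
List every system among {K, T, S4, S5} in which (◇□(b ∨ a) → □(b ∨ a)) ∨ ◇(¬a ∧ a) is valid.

S4-tableau for the negation ¬((◇□(b ∨ a) → □(b ∨ a)) ∨ ◇(¬a ∧ a)):
1. ¬((◇□(b ∨ a) → □(b ∨ a)) ∨ ◇(¬a ∧ a)), w0
2. ¬(◇□(b ∨ a) → □(b ∨ a)), w0   [¬∨-rule on 1]
3. ¬◇(¬a ∧ a), w0   [¬∨-rule on 1]
4. ◇□(b ∨ a), w0   [¬→-rule on 2]
5. ¬□(b ∨ a), w0   [¬→-rule on 2]
6. ¬(¬a ∧ a), w0   [¬◇-rule on 3 via w0Rw0]
7. ¬a, w0   [¬∧-rule on 6 (branches; this branch)]
8. □(b ∨ a), w1   [◇-rule on 4: fresh world w1, w0Rw1]
9. ¬(¬a ∧ a), w1   [¬◇-rule on 3 via w0Rw1]
10. b ∨ a, w1   [□-rule on 8 via w1Rw1]
11. ¬a, w1   [¬∧-rule on 9 (branches; this branch)]
12. b, w1   [∨-rule on 10 (branches; this branch)]
13. ¬(b ∨ a), w2   [¬□-rule on 5: fresh world w2, w0Rw2]
14. ¬b, w2   [¬∨-rule on 13]
15. ¬a, w2   [¬∨-rule on 13]
16. ¬(¬a ∧ a), w2   [¬◇-rule on 3 via w0Rw2]
Accessibility: w0Rw0, w0Rw1, w0Rw2, w1Rw1, w2Rw2
Complete open branch: countermodel on an S4-frame, so not valid in S4, nor in K, T (the same frame is also a K-frame and a T-frame).
S5-tableau for the negation ¬((◇□(b ∨ a) → □(b ∨ a)) ∨ ◇(¬a ∧ a)):
1. ¬((◇□(b ∨ a) → □(b ∨ a)) ∨ ◇(¬a ∧ a)), w0
2. ¬(◇□(b ∨ a) → □(b ∨ a)), w0   [¬∨-rule on 1]
3. ¬◇(¬a ∧ a), w0   [¬∨-rule on 1]
4. ◇□(b ∨ a), w0   [¬→-rule on 2]
5. ¬□(b ∨ a), w0   [¬→-rule on 2]
6. ¬(¬a ∧ a), w0   [¬◇-rule on 3 via w0Rw0]
7. ¬a, w0   [¬∧-rule on 6 (branches; this branch)]
8. □(b ∨ a), w1   [◇-rule on 4: fresh world w1, w0Rw1]
9. ¬(¬a ∧ a), w1   [¬◇-rule on 3 via w0Rw1]
10. b ∨ a, w0   [□-rule on 8 via w1Rw0]
11. b ∨ a, w1   [□-rule on 8 via w1Rw1]
12. ¬a, w1   [¬∧-rule on 9 (branches; this branch)]
13. b, w0   [∨-rule on 10 (branches; this branch)]
14. b, w1   [∨-rule on 11 (branches; this branch)]
15. ¬(b ∨ a), w2   [¬□-rule on 5: fresh world w2, w0Rw2]
16. ¬b, w2   [¬∨-rule on 15]
17. ¬a, w2   [¬∨-rule on 15]
18. ¬(¬a ∧ a), w2   [¬◇-rule on 3 via w0Rw2]
19. b ∨ a, w2   [□-rule on 8 via w1Rw2]
20. a, w2   [∨-rule on 19 (branches; this branch)]
Accessibility: w0Rw0, w0Rw1, w0Rw2, w1Rw0, w1Rw1, w1Rw2, w2Rw0, w2Rw1, w2Rw2
Branch closes: a and ¬a both at w2.
Every branch closes (one shown): valid in S5.

S5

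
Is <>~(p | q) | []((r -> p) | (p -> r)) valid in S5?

Tableau for the negation ~(<>~(p | q) | []((r -> p) | (p -> r))):
1. ~(<>~(p | q) | []((r -> p) | (p -> r))), u
2. ~<>~(p | q), u   [~|-rule on 1]
3. ~[]((r -> p) | (p -> r)), u   [~|-rule on 1]
4. p | q, u   [~<>-rule on 2 via uRu]
5. q, u   [|-rule on 4 (branches; this branch)]
6. ~((r -> p) | (p -> r)), v   [~[]-rule on 3: fresh world v, uRv]
7. ~(r -> p), v   [~|-rule on 6]
8. ~(p -> r), v   [~|-rule on 6]
9. r, v   [~->-rule on 7]
10. ~p, v   [~->-rule on 7]
11. p, v   [~->-rule on 8]
12. ~r, v   [~->-rule on 8]
Accessibility: uRu, uRv, vRu, vRv
Branch closes: p and ~p both at v.
Every branch of the negation's tableau closes; the branch above is one of them.

Valid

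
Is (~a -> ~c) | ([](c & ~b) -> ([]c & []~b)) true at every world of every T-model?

Yes, valid

Tableau for the negation ~((~a -> ~c) | ([](c & ~b) -> ([]c & []~b))):
1. ~((~a -> ~c) | ([](c & ~b) -> ([]c & []~b))), u
2. ~(~a -> ~c), u
3. ~([](c & ~b) -> ([]c & []~b)), u
4. ~a, u
5. c, u
6. [](c & ~b), u
7. ~([]c & []~b), u
8. c & ~b, u
9. ~b, u
10. ~[]~b, u
11. b, v
12. c & ~b, v
13. c, v
14. ~b, v
Accessibility: uRu, uRv, vRv
Branch closes: b and ~b both at v.
All branches of the negation close; one closing branch shown above.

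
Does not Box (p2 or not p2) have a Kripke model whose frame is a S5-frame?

1. not Box (p2 or not p2), 0
2. not (p2 or not p2), 1   [neg-Box-rule on 1: fresh world 1, 0R1]
3. not p2, 1   [neg-or-rule on 2]
4. p2, 1   [neg-or-rule on 2]
Accessibility: 0R0, 0R1, 1R0, 1R1
Branch closes: p2 and not p2 both at 1.
(One branch shown.) All branches close.

Unsatisfiable (every branch closes)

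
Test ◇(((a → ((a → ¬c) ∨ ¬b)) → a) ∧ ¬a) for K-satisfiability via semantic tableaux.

1. ◇(((a → ((a → ¬c) ∨ ¬b)) → a) ∧ ¬a), 0
2. ((a → ((a → ¬c) ∨ ¬b)) → a) ∧ ¬a, 1
3. (a → ((a → ¬c) ∨ ¬b)) → a, 1
4. ¬a, 1
5. ¬(a → ((a → ¬c) ∨ ¬b)), 1
6. a, 1
7. ¬((a → ¬c) ∨ ¬b), 1
Accessibility: 0R1
Branch closes: a and ¬a both at 1.
Every branch closes; the branch above is one of them.

Unsatisfiable (every branch closes)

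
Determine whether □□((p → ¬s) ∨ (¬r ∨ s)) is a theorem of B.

Valid

Tableau for the negation ¬□□((p → ¬s) ∨ (¬r ∨ s)):
1. ¬□□((p → ¬s) ∨ (¬r ∨ s)), u
2. ¬□((p → ¬s) ∨ (¬r ∨ s)), v
3. ¬((p → ¬s) ∨ (¬r ∨ s)), w
4. ¬(p → ¬s), w
5. ¬(¬r ∨ s), w
6. p, w
7. s, w
8. r, w
9. ¬s, w
Accessibility: uRu, uRv, vRu, vRv, vRw, wRv, wRw
Branch closes: s and ¬s both at w.
Every branch of the negation's tableau closes; the branch above is one of them.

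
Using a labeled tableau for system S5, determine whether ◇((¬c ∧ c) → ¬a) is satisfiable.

Satisfiable

1. ◇((¬c ∧ c) → ¬a), 0
2. (¬c ∧ c) → ¬a, 1
3. ¬a, 1
Accessibility: 0R0, 0R1, 1R0, 1R1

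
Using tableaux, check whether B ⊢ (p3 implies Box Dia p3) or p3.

Tableau for the negation not ((p3 implies Box Dia p3) or p3):
1. not ((p3 implies Box Dia p3) or p3), w0
2. not (p3 implies Box Dia p3), w0
3. not p3, w0
4. p3, w0
5. not Box Dia p3, w0
Accessibility: w0Rw0
Branch closes: p3 and not p3 both at w0.
Every branch of the negation's tableau closes; the branch above is one of them.

Yes, valid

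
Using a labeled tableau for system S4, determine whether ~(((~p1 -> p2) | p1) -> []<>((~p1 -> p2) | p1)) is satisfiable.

Yes, satisfiable

1. ~(((~p1 -> p2) | p1) -> []<>((~p1 -> p2) | p1)), u
2. (~p1 -> p2) | p1, u
3. ~[]<>((~p1 -> p2) | p1), u
4. p1, u
5. ~<>((~p1 -> p2) | p1), v
6. ~((~p1 -> p2) | p1), v
7. ~(~p1 -> p2), v
8. ~p1, v
9. ~p2, v
Accessibility: uRu, uRv, vRv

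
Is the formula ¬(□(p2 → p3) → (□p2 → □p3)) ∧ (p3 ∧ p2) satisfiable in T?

No, unsatisfiable

1. ¬(□(p2 → p3) → (□p2 → □p3)) ∧ (p3 ∧ p2), u
2. ¬(□(p2 → p3) → (□p2 → □p3)), u   [∧-rule on 1]
3. p3 ∧ p2, u   [∧-rule on 1]
4. □(p2 → p3), u   [¬→-rule on 2]
5. ¬(□p2 → □p3), u   [¬→-rule on 2]
6. p3, u   [∧-rule on 3]
7. p2, u   [∧-rule on 3]
8. □p2, u   [¬→-rule on 5]
9. ¬□p3, u   [¬→-rule on 5]
10. p2 → p3, u   [□-rule on 4 via uRu]
11. ¬p3, v   [¬□-rule on 9: fresh world v, uRv]
12. p2 → p3, v   [□-rule on 4 via uRv]
13. p2, v   [□-rule on 8 via uRv]
14. p3, v   [→-rule on 12 (branches; this branch)]
Accessibility: uRu, uRv, vRv
Branch closes: p3 and ¬p3 both at v.
(One branch shown.) All branches close.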